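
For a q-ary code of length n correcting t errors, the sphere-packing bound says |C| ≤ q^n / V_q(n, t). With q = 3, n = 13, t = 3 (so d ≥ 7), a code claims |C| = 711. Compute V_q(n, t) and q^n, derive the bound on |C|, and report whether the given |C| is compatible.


V_q(n, t) = 2627, q^n = 1594323, Hamming bound = 606, |C| = 711 > bound (violated).

Step 1: Compute V_q(n, t) = Σ_{j=0}^3 C(n, j) (q−1)^j.
  j = 0: C(13,0)·(2)^0 = 1·1 = 1.
  j = 1: C(13,1)·(2)^1 = 13·2 = 26.
  j = 2: C(13,2)·(2)^2 = 78·4 = 312.
  j = 3: C(13,3)·(2)^3 = 286·8 = 2288.
  V_q(n, t) = 1 + 26 + 312 + 2288 = 2627.
Step 2: q^n = 3^13 = 1594323.
Step 3: Hamming bound ⌊q^n / V_q(n,t)⌋ = ⌊1594323/2627⌋ = 606.
Step 4: Compare |C| = 711 to 606: violated.
The claimed |C| lies above the Hamming bound, so no 3-ary code of length 13 with d ≥ 7 can have 711 codewords.


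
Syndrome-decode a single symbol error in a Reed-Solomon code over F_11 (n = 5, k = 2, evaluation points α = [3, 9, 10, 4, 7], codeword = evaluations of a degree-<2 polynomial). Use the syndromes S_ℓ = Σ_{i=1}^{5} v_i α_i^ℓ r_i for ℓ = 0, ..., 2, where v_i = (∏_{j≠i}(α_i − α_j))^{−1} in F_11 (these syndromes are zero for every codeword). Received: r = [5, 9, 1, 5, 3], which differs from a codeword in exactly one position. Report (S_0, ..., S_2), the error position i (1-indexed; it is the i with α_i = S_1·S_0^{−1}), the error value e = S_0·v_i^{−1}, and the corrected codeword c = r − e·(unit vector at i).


S = (1, 3, 9), error at position 1, error magnitude e = 3, c = [2, 9, 1, 5, 3].

Step 1: column multipliers v_i = (∏_{j≠i}(α_i − α_j))^{−1} mod 11.
  i = 1 (α = 3): (3−9)(3−10)(3−4)(3−7) = (−6)·(−7)·(−1)·(−4) = 168 ≡ 3, so v_1 = 3^{−1} = 4 (mod 11).
  i = 2 (α = 9): (9−3)(9−10)(9−4)(9−7) = 6·(−1)·5·2 = −60 ≡ 6, so v_2 = 6^{−1} = 2 (mod 11).
  i = 3 (α = 10): (10−3)(10−9)(10−4)(10−7) = 7·1·6·3 = 126 ≡ 5, so v_3 = 5^{−1} = 9 (mod 11).
  i = 4 (α = 4): (4−3)(4−9)(4−10)(4−7) = 1·(−5)·(−6)·(−3) = −90 ≡ 9, so v_4 = 9^{−1} = 5 (mod 11).
  i = 5 (α = 7): (7−3)(7−9)(7−10)(7−4) = 4·(−2)·(−3)·3 = 72 ≡ 6, so v_5 = 6^{−1} = 2 (mod 11).
  v = [4, 2, 9, 5, 2].
Step 2: syndromes of r = [5, 9, 1, 5, 3] (all sums mod 11).
  S_0 = Σ v_i r_i = 4·5 + 2·9 + 9·1 + 5·5 + 2·3 = 78 ≡ 1.
  S_1 = Σ v_i α_i r_i = 4·3·5 + 2·9·9 + 9·10·1 + 5·4·5 + 2·7·3 = 454 ≡ 3.
  α_i^2 mod 11 = [9, 4, 1, 5, 5].
  S_2 = Σ v_i α_i^2 r_i = 4·9·5 + 2·4·9 + 9·1·1 + 5·5·5 + 2·5·3 = 416 ≡ 9.
  S = (1, 3, 9) ≠ 0, so r is not a codeword (an error is present).
Step 3: locate the error. For a single error e at position i, S_ℓ = v_i·e·α_i^ℓ, so α_err = S_1/S_0.
  S_0^{−1} = 1^{−1} = 1 (mod 11), so α_err = 3·1 = 3 ≡ 3 = α_1. Error position i = 1.
  Consistency check: S_2/S_1 = 9·4 = 36 ≡ 3 = α_err ✓ (single-error assumption holds).
Step 4: error magnitude e = S_0/v_1 = S_0·∏_{j≠1}(α_1 − α_j) = 1·3 = 3 ≡ 3 (mod 11).
Step 5: correct position 1: c_1 = r_1 − e = 5 − 3 ≡ 2 (mod 11). Hence c = [2, 9, 1, 5, 3].
  Check: interpolating c through the α_i gives m(x) = 4 + 3·x (degree < 2) with m(α_i) = c_i for every i, so c is indeed a codeword.


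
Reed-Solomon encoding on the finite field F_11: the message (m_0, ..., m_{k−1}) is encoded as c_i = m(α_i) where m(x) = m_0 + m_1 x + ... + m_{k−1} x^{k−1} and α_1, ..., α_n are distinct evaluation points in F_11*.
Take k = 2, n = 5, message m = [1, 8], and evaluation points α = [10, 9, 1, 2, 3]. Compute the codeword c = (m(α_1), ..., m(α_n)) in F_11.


c = [4, 7, 9, 6, 3]

Message polynomial: m(x) = 1 + 8·x (mod 11).
For each evaluation point α_i, compute m(α_i) mod 11:
  α_1 = 10: Horner steps 8 → 4, so m(10) = 4.
  α_2 = 9: Horner steps 8 → 7, so m(9) = 7.
  α_3 = 1: Horner steps 8 → 9, so m(1) = 9.
  α_4 = 2: Horner steps 8 → 6, so m(2) = 6.
  α_5 = 3: Horner steps 8 → 3, so m(3) = 3.
Codeword c = [4, 7, 9, 6, 3] ∈ F_11^5.


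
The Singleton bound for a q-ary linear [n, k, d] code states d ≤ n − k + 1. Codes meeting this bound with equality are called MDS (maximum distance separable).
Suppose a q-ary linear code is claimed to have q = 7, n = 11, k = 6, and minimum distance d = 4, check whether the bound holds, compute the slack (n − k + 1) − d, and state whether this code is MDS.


Singleton RHS = n − k + 1 = 6, slack = 2, bound satisfied, not MDS.

Singleton bound: d ≤ n − k + 1.
Here n = 11, k = 6, so n − k + 1 = 6.
Given d = 4, check d ≤ 6: YES.
Slack = (n − k + 1) − d = 2.
The code is NOT MDS (slack = 2 > 0).
Description: the claimed parameters are [11, 6, 4]_7; such a code would be non-MDS.


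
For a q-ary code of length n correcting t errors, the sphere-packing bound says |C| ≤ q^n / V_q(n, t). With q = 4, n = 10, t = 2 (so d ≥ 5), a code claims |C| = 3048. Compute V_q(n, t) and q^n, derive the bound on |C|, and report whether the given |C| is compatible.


V_q(n, t) = 436, q^n = 1048576, Hamming bound = 2404, |C| = 3048 > bound (violated).

Step 1: Compute V_q(n, t) = Σ_{j=0}^2 C(n, j) (q−1)^j.
  j = 0: C(10,0)·(3)^0 = 1·1 = 1.
  j = 1: C(10,1)·(3)^1 = 10·3 = 30.
  j = 2: C(10,2)·(3)^2 = 45·9 = 405.
  V_q(n, t) = 1 + 30 + 405 = 436.
Step 2: q^n = 4^10 = 1048576.
Step 3: Hamming bound ⌊q^n / V_q(n,t)⌋ = ⌊1048576/436⌋ = 2404.
Step 4: Compare |C| = 3048 to 2404: violated.
The claimed |C| lies above the Hamming bound, so no 4-ary code of length 10 with d ≥ 5 can have 3048 codewords.


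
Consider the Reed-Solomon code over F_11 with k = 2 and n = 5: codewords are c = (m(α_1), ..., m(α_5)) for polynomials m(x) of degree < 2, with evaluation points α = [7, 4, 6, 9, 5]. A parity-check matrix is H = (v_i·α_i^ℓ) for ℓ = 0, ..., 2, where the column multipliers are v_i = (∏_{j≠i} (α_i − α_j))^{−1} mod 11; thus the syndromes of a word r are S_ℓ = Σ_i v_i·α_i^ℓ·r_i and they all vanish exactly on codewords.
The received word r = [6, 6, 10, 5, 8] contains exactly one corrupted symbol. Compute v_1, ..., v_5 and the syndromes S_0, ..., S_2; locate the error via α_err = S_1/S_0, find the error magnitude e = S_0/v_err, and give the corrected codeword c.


S = (6, 9, 8), error at position 1, error magnitude e = 5, c = [1, 6, 10, 5, 8].

Step 1: column multipliers v_i = (∏_{j≠i}(α_i − α_j))^{−1} mod 11.
  i = 1 (α = 7): (7−4)(7−6)(7−9)(7−5) = 3·1·(−2)·2 = −12 ≡ 10, so v_1 = 10^{−1} = 10 (mod 11).
  i = 2 (α = 4): (4−7)(4−6)(4−9)(4−5) = (−3)·(−2)·(−5)·(−1) = 30 ≡ 8, so v_2 = 8^{−1} = 7 (mod 11).
  i = 3 (α = 6): (6−7)(6−4)(6−9)(6−5) = (−1)·2·(−3)·1 = 6 ≡ 6, so v_3 = 6^{−1} = 2 (mod 11).
  i = 4 (α = 9): (9−7)(9−4)(9−6)(9−5) = 2·5·3·4 = 120 ≡ 10, so v_4 = 10^{−1} = 10 (mod 11).
  i = 5 (α = 5): (5−7)(5−4)(5−6)(5−9) = (−2)·1·(−1)·(−4) = −8 ≡ 3, so v_5 = 3^{−1} = 4 (mod 11).
  v = [10, 7, 2, 10, 4].
Step 2: syndromes of r = [6, 6, 10, 5, 8] (all sums mod 11).
  S_0 = Σ v_i r_i = 10·6 + 7·6 + 2·10 + 10·5 + 4·8 = 204 ≡ 6.
  S_1 = Σ v_i α_i r_i = 10·7·6 + 7·4·6 + 2·6·10 + 10·9·5 + 4·5·8 = 1318 ≡ 9.
  α_i^2 mod 11 = [5, 5, 3, 4, 3].
  S_2 = Σ v_i α_i^2 r_i = 10·5·6 + 7·5·6 + 2·3·10 + 10·4·5 + 4·3·8 = 866 ≡ 8.
  S = (6, 9, 8) ≠ 0, so r is not a codeword (an error is present).
Step 3: locate the error. For a single error e at position i, S_ℓ = v_i·e·α_i^ℓ, so α_err = S_1/S_0.
  S_0^{−1} = 6^{−1} = 2 (mod 11), so α_err = 9·2 = 18 ≡ 7 = α_1. Error position i = 1.
  Consistency check: S_2/S_1 = 8·5 = 40 ≡ 7 = α_err ✓ (single-error assumption holds).
Step 4: error magnitude e = S_0/v_1 = S_0·∏_{j≠1}(α_1 − α_j) = 6·10 = 60 ≡ 5 (mod 11).
Step 5: correct position 1: c_1 = r_1 − e = 6 − 5 ≡ 1 (mod 11). Hence c = [1, 6, 10, 5, 8].
  Check: interpolating c through the α_i gives m(x) = 9 + 2·x (degree < 2) with m(α_i) = c_i for every i, so c is indeed a codeword.


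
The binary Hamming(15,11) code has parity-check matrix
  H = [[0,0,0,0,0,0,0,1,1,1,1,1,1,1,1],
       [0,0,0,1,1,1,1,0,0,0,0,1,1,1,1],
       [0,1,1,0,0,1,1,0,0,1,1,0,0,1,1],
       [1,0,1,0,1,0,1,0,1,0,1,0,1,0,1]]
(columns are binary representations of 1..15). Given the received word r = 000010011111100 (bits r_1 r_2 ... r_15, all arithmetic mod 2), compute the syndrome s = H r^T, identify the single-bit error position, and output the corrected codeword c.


s = (0, 1, 0, 0)^T, error position = 4, corrected codeword c = 000110011111100

Compute s = H r^T mod 2 one row at a time:
  s_1 = 1 + 1 + 1 + 1 + 1 + 1 + 0 + 0 = 6 ≡ 0 (mod 2).
  s_2 = 0 + 1 + 0 + 0 + 1 + 1 + 0 + 0 = 3 ≡ 1 (mod 2).
  s_3 = 0 + 0 + 0 + 0 + 1 + 1 + 0 + 0 = 2 ≡ 0 (mod 2).
  s_4 = 0 + 0 + 1 + 0 + 1 + 1 + 1 + 0 = 4 ≡ 0 (mod 2).
s = (0, 1, 0, 0)^T — this equals column 4 of H (binary 0100), so error is at position 4.
Correct: flip bit 4 of r = 000010011111100 to get c = 000110011111100.


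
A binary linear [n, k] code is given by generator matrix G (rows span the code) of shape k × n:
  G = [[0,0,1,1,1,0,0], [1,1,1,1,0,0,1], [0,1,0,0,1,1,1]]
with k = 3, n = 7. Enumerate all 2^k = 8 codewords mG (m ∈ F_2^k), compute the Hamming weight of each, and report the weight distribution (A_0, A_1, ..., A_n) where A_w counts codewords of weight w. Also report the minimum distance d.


Weight distribution: A_0 = 1, A_2 = 1, A_3 = 1, A_4 = 2, A_5 = 3. Minimum distance d = 2.

Enumerate all 2^3 = 8 messages m ∈ F_2^3.
For each, compute codeword c = mG in F_2^7, then tally its weight.
  m = 000 → c = 0000000, weight = 0.
  m = 100 → c = 0011100, weight = 3.
  m = 010 → c = 1111001, weight = 5.
  m = 110 → c = 1100101, weight = 4.
  m = 001 → c = 0100111, weight = 4.
  m = 101 → c = 0111011, weight = 5.
  m = 011 → c = 1011110, weight = 5.
  m = 111 → c = 1000010, weight = 2.
Tally weights:
  weight 0: 1 codewords.
  weight 2: 1 codewords.
  weight 3: 1 codewords.
  weight 4: 2 codewords.
  weight 5: 3 codewords.
Minimum distance d = smallest w > 0 with A_w > 0 = 2.
Sanity: Σ A_w = 8 = 2^3 = 8 ✓.


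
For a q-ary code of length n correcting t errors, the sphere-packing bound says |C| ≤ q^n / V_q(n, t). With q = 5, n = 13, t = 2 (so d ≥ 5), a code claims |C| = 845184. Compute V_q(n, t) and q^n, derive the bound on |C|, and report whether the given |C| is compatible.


V_q(n, t) = 1301, q^n = 1220703125, Hamming bound = 938280, |C| = 845184 ≤ bound (satisfied).

Step 1: Compute V_q(n, t) = Σ_{j=0}^2 C(n, j) (q−1)^j.
  j = 0: C(13,0)·(4)^0 = 1·1 = 1.
  j = 1: C(13,1)·(4)^1 = 13·4 = 52.
  j = 2: C(13,2)·(4)^2 = 78·16 = 1248.
  V_q(n, t) = 1 + 52 + 1248 = 1301.
Step 2: q^n = 5^13 = 1220703125.
Step 3: Hamming bound ⌊q^n / V_q(n,t)⌋ = ⌊1220703125/1301⌋ = 938280.
Step 4: Compare |C| = 845184 to 938280: satisfied.
The claimed |C| lies below the Hamming bound.


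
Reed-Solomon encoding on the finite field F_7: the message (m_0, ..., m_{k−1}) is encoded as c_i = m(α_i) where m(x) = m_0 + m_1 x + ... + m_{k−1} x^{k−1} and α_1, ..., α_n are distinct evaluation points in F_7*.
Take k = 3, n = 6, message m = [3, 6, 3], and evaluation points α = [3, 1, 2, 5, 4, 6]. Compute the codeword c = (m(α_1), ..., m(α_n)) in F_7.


c = [6, 5, 6, 3, 5, 0]

Message polynomial: m(x) = 3 + 6·x + 3·x^2 (mod 7).
For each evaluation point α_i, compute m(α_i) mod 7:
  α_1 = 3: Horner steps 3 → 1 → 6, so m(3) = 6.
  α_2 = 1: Horner steps 3 → 2 → 5, so m(1) = 5.
  α_3 = 2: Horner steps 3 → 5 → 6, so m(2) = 6.
  α_4 = 5: Horner steps 3 → 0 → 3, so m(5) = 3.
  α_5 = 4: Horner steps 3 → 4 → 5, so m(4) = 5.
  α_6 = 6: Horner steps 3 → 3 → 0, so m(6) = 0.
Codeword c = [6, 5, 6, 3, 5, 0] ∈ F_7^6.


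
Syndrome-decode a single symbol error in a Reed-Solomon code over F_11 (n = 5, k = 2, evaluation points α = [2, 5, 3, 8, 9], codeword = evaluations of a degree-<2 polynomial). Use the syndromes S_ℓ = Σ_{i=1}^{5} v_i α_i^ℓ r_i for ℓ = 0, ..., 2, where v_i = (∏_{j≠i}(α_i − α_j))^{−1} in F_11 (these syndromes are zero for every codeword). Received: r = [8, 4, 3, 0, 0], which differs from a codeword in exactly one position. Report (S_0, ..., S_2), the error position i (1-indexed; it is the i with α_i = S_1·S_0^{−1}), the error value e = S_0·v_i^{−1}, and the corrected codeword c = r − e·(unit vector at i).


S = (9, 4, 3), error at position 5, error magnitude e = 5, c = [8, 4, 3, 0, 6].

Step 1: column multipliers v_i = (∏_{j≠i}(α_i − α_j))^{−1} mod 11.
  i = 1 (α = 2): (2−5)(2−3)(2−8)(2−9) = (−3)·(−1)·(−6)·(−7) = 126 ≡ 5, so v_1 = 5^{−1} = 9 (mod 11).
  i = 2 (α = 5): (5−2)(5−3)(5−8)(5−9) = 3·2·(−3)·(−4) = 72 ≡ 6, so v_2 = 6^{−1} = 2 (mod 11).
  i = 3 (α = 3): (3−2)(3−5)(3−8)(3−9) = 1·(−2)·(−5)·(−6) = −60 ≡ 6, so v_3 = 6^{−1} = 2 (mod 11).
  i = 4 (α = 8): (8−2)(8−5)(8−3)(8−9) = 6·3·5·(−1) = −90 ≡ 9, so v_4 = 9^{−1} = 5 (mod 11).
  i = 5 (α = 9): (9−2)(9−5)(9−3)(9−8) = 7·4·6·1 = 168 ≡ 3, so v_5 = 3^{−1} = 4 (mod 11).
  v = [9, 2, 2, 5, 4].
Step 2: syndromes of r = [8, 4, 3, 0, 0] (all sums mod 11).
  S_0 = Σ v_i r_i = 9·8 + 2·4 + 2·3 + 5·0 + 4·0 = 86 ≡ 9.
  S_1 = Σ v_i α_i r_i = 9·2·8 + 2·5·4 + 2·3·3 + 5·8·0 + 4·9·0 = 202 ≡ 4.
  α_i^2 mod 11 = [4, 3, 9, 9, 4].
  S_2 = Σ v_i α_i^2 r_i = 9·4·8 + 2·3·4 + 2·9·3 + 5·9·0 + 4·4·0 = 366 ≡ 3.
  S = (9, 4, 3) ≠ 0, so r is not a codeword (an error is present).
Step 3: locate the error. For a single error e at position i, S_ℓ = v_i·e·α_i^ℓ, so α_err = S_1/S_0.
  S_0^{−1} = 9^{−1} = 5 (mod 11), so α_err = 4·5 = 20 ≡ 9 = α_5. Error position i = 5.
  Consistency check: S_2/S_1 = 3·3 = 9 ≡ 9 = α_err ✓ (single-error assumption holds).
Step 4: error magnitude e = S_0/v_5 = S_0·∏_{j≠5}(α_5 − α_j) = 9·3 = 27 ≡ 5 (mod 11).
Step 5: correct position 5: c_5 = r_5 − e = 0 − 5 ≡ 6 (mod 11). Hence c = [8, 4, 3, 0, 6].
  Check: interpolating c through the α_i gives m(x) = 7 + 6·x (degree < 2) with m(α_i) = c_i for every i, so c is indeed a codeword.


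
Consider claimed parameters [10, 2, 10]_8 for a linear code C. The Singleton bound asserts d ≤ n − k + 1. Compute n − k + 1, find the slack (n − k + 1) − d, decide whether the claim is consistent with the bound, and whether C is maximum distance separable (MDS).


Singleton RHS = n − k + 1 = 9, slack = -1, bound violated (no such code; not MDS).

Singleton bound: d ≤ n − k + 1.
Here n = 10, k = 2, so n − k + 1 = 9.
Given d = 10, check d ≤ 9: NO.
Slack = (n − k + 1) − d = -1.
The slack is negative: d = 10 exceeds n − k + 1 = 9 by 1, so the Singleton bound is violated and no linear [10, 2, 10]_8 code can exist. In particular it is not MDS (MDS requires d = n − k + 1 exactly).
Description: the claimed parameters are [10, 2, 10]_8; such a code would be impossible (violates the Singleton bound).


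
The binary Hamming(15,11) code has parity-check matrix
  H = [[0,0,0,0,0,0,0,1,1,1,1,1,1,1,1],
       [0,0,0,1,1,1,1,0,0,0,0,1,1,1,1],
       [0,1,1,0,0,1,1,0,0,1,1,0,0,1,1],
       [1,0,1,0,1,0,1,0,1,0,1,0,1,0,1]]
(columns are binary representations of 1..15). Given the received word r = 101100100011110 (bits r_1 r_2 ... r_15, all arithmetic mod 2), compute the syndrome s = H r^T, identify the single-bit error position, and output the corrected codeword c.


s = (0, 1, 0, 1)^T, error position = 5, corrected codeword c = 101110100011110

Compute s = H r^T mod 2 one row at a time:
  s_1 = 0 + 0 + 0 + 1 + 1 + 1 + 1 + 0 = 4 ≡ 0 (mod 2).
  s_2 = 1 + 0 + 0 + 1 + 1 + 1 + 1 + 0 = 5 ≡ 1 (mod 2).
  s_3 = 0 + 1 + 0 + 1 + 0 + 1 + 1 + 0 = 4 ≡ 0 (mod 2).
  s_4 = 1 + 1 + 0 + 1 + 0 + 1 + 1 + 0 = 5 ≡ 1 (mod 2).
s = (0, 1, 0, 1)^T — this equals column 5 of H (binary 0101), so error is at position 5.
Correct: flip bit 5 of r = 101100100011110 to get c = 101110100011110.


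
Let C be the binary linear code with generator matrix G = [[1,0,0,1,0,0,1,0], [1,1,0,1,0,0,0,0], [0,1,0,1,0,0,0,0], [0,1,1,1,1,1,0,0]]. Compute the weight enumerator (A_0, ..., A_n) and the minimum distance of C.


Weight distribution: A_0 = 1, A_1 = 1, A_2 = 3, A_3 = 4, A_4 = 1, A_5 = 3, A_6 = 3. Minimum distance d = 1.

Enumerate all 2^4 = 16 messages m ∈ F_2^4.
For each, compute codeword c = mG in F_2^8, then tally its weight.
  m = 0000 → c = 00000000, weight = 0.
  m = 1000 → c = 10010010, weight = 3.
  m = 0100 → c = 11010000, weight = 3.
  m = 1100 → c = 01000010, weight = 2.
  m = 0010 → c = 01010000, weight = 2.
  m = 1010 → c = 11000010, weight = 3.
  m = 0110 → c = 10000000, weight = 1.
  m = 1110 → c = 00010010, weight = 2.
  m = 0001 → c = 01111100, weight = 5.
  m = 1001 → c = 11101110, weight = 6.
  m = 0101 → c = 10101100, weight = 4.
  m = 1101 → c = 00111110, weight = 5.
  m = 0011 → c = 00101100, weight = 3.
  m = 1011 → c = 10111110, weight = 6.
  m = 0111 → c = 11111100, weight = 6.
  m = 1111 → c = 01101110, weight = 5.
Tally weights:
  weight 0: 1 codewords.
  weight 1: 1 codewords.
  weight 2: 3 codewords.
  weight 3: 4 codewords.
  weight 4: 1 codewords.
  weight 5: 3 codewords.
  weight 6: 3 codewords.
Minimum distance d = smallest w > 0 with A_w > 0 = 1.
Sanity: Σ A_w = 16 = 2^4 = 16 ✓.


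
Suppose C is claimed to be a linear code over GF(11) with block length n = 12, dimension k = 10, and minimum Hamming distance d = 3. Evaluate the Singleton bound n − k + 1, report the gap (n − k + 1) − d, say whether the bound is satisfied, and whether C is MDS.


Singleton RHS = n − k + 1 = 3, slack = 0, bound satisfied, MDS.

Singleton bound: d ≤ n − k + 1.
Here n = 12, k = 10, so n − k + 1 = 3.
Given d = 3, check d ≤ 3: YES.
Slack = (n − k + 1) − d = 0.
The code is MDS (slack = 0).
Description: the claimed parameters are [12, 10, 3]_11; such a code would be MDS (meets Singleton bound).


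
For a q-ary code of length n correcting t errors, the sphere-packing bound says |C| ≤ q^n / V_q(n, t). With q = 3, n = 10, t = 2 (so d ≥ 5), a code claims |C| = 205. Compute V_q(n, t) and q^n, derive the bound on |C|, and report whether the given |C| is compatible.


V_q(n, t) = 201, q^n = 59049, Hamming bound = 293, |C| = 205 ≤ bound (satisfied).

Step 1: Compute V_q(n, t) = Σ_{j=0}^2 C(n, j) (q−1)^j.
  j = 0: C(10,0)·(2)^0 = 1·1 = 1.
  j = 1: C(10,1)·(2)^1 = 10·2 = 20.
  j = 2: C(10,2)·(2)^2 = 45·4 = 180.
  V_q(n, t) = 1 + 20 + 180 = 201.
Step 2: q^n = 3^10 = 59049.
Step 3: Hamming bound ⌊q^n / V_q(n,t)⌋ = ⌊59049/201⌋ = 293.
Step 4: Compare |C| = 205 to 293: satisfied.
The claimed |C| lies below the Hamming bound.


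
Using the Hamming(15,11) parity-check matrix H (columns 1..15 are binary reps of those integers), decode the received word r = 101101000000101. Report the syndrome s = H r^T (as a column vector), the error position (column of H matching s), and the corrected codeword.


s = (0, 0, 1, 0)^T, error position = 2, corrected codeword c = 111101000000101

Compute s = H r^T mod 2 one row at a time:
  s_1 = 0 + 0 + 0 + 0 + 0 + 1 + 0 + 1 = 2 ≡ 0 (mod 2).
  s_2 = 1 + 0 + 1 + 0 + 0 + 1 + 0 + 1 = 4 ≡ 0 (mod 2).
  s_3 = 0 + 1 + 1 + 0 + 0 + 0 + 0 + 1 = 3 ≡ 1 (mod 2).
  s_4 = 1 + 1 + 0 + 0 + 0 + 0 + 1 + 1 = 4 ≡ 0 (mod 2).
s = (0, 0, 1, 0)^T — this equals column 2 of H (binary 0010), so error is at position 2.
Correct: flip bit 2 of r = 101101000000101 to get c = 111101000000101.


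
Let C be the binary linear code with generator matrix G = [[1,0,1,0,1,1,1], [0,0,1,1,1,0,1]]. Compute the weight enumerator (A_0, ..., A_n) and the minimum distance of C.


Weight distribution: A_0 = 1, A_3 = 1, A_4 = 1, A_5 = 1. Minimum distance d = 3.

Enumerate all 2^2 = 4 messages m ∈ F_2^2.
For each, compute codeword c = mG in F_2^7, then tally its weight.
  m = 00 → c = 0000000, weight = 0.
  m = 10 → c = 1010111, weight = 5.
  m = 01 → c = 0011101, weight = 4.
  m = 11 → c = 1001010, weight = 3.
Tally weights:
  weight 0: 1 codewords.
  weight 3: 1 codewords.
  weight 4: 1 codewords.
  weight 5: 1 codewords.
Minimum distance d = smallest w > 0 with A_w > 0 = 3.
Sanity: Σ A_w = 4 = 2^2 = 4 ✓.


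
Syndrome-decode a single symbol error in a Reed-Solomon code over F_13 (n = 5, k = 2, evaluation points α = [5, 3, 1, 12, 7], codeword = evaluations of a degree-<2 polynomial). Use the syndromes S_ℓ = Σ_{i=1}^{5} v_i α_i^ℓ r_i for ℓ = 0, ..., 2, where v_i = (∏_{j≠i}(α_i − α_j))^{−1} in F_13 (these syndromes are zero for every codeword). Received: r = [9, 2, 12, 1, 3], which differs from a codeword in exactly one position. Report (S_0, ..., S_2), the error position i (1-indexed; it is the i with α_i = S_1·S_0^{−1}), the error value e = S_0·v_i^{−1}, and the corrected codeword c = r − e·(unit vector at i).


S = (7, 7, 7), error at position 3, error magnitude e = 4, c = [9, 2, 8, 1, 3].

Step 1: column multipliers v_i = (∏_{j≠i}(α_i − α_j))^{−1} mod 13.
  i = 1 (α = 5): (5−3)(5−1)(5−12)(5−7) = 2·4·(−7)·(−2) = 112 ≡ 8, so v_1 = 8^{−1} = 5 (mod 13).
  i = 2 (α = 3): (3−5)(3−1)(3−12)(3−7) = (−2)·2·(−9)·(−4) = −144 ≡ 12, so v_2 = 12^{−1} = 12 (mod 13).
  i = 3 (α = 1): (1−5)(1−3)(1−12)(1−7) = (−4)·(−2)·(−11)·(−6) = 528 ≡ 8, so v_3 = 8^{−1} = 5 (mod 13).
  i = 4 (α = 12): (12−5)(12−3)(12−1)(12−7) = 7·9·11·5 = 3465 ≡ 7, so v_4 = 7^{−1} = 2 (mod 13).
  i = 5 (α = 7): (7−5)(7−3)(7−1)(7−12) = 2·4·6·(−5) = −240 ≡ 7, so v_5 = 7^{−1} = 2 (mod 13).
  v = [5, 12, 5, 2, 2].
Step 2: syndromes of r = [9, 2, 12, 1, 3] (all sums mod 13).
  S_0 = Σ v_i r_i = 5·9 + 12·2 + 5·12 + 2·1 + 2·3 = 137 ≡ 7.
  S_1 = Σ v_i α_i r_i = 5·5·9 + 12·3·2 + 5·1·12 + 2·12·1 + 2·7·3 = 423 ≡ 7.
  α_i^2 mod 13 = [12, 9, 1, 1, 10].
  S_2 = Σ v_i α_i^2 r_i = 5·12·9 + 12·9·2 + 5·1·12 + 2·1·1 + 2·10·3 = 878 ≡ 7.
  S = (7, 7, 7) ≠ 0, so r is not a codeword (an error is present).
Step 3: locate the error. For a single error e at position i, S_ℓ = v_i·e·α_i^ℓ, so α_err = S_1/S_0.
  S_0^{−1} = 7^{−1} = 2 (mod 13), so α_err = 7·2 = 14 ≡ 1 = α_3. Error position i = 3.
  Consistency check: S_2/S_1 = 7·2 = 14 ≡ 1 = α_err ✓ (single-error assumption holds).
Step 4: error magnitude e = S_0/v_3 = S_0·∏_{j≠3}(α_3 − α_j) = 7·8 = 56 ≡ 4 (mod 13).
Step 5: correct position 3: c_3 = r_3 − e = 12 − 4 ≡ 8 (mod 13). Hence c = [9, 2, 8, 1, 3].
  Check: interpolating c through the α_i gives m(x) = 11 + 10·x (degree < 2) with m(α_i) = c_i for every i, so c is indeed a codeword.


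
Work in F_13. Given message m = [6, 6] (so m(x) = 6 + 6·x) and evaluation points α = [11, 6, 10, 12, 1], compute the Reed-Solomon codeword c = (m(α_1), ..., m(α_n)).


c = [7, 3, 1, 0, 12]

Message polynomial: m(x) = 6 + 6·x (mod 13).
For each evaluation point α_i, compute m(α_i) mod 13:
  α_1 = 11: Horner steps 6 → 7, so m(11) = 7.
  α_2 = 6: Horner steps 6 → 3, so m(6) = 3.
  α_3 = 10: Horner steps 6 → 1, so m(10) = 1.
  α_4 = 12: Horner steps 6 → 0, so m(12) = 0.
  α_5 = 1: Horner steps 6 → 12, so m(1) = 12.
Codeword c = [7, 3, 1, 0, 12] ∈ F_13^5.


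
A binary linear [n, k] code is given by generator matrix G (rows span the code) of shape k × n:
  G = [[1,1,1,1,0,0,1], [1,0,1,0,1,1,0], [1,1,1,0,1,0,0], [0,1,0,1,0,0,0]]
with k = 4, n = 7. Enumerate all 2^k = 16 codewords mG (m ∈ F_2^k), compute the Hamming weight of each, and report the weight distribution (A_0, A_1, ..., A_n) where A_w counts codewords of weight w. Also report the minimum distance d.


Weight distribution: A_0 = 1, A_2 = 3, A_3 = 4, A_4 = 3, A_5 = 4, A_6 = 1. Minimum distance d = 2.

Enumerate all 2^4 = 16 messages m ∈ F_2^4.
For each, compute codeword c = mG in F_2^7, then tally its weight.
  m = 0000 → c = 0000000, weight = 0.
  m = 1000 → c = 1111001, weight = 5.
  m = 0100 → c = 1010110, weight = 4.
  m = 1100 → c = 0101111, weight = 5.
  m = 0010 → c = 1110100, weight = 4.
  m = 1010 → c = 0001101, weight = 3.
  m = 0110 → c = 0100010, weight = 2.
  m = 1110 → c = 1011011, weight = 5.
  m = 0001 → c = 0101000, weight = 2.
  m = 1001 → c = 1010001, weight = 3.
  m = 0101 → c = 1111110, weight = 6.
  m = 1101 → c = 0000111, weight = 3.
  m = 0011 → c = 1011100, weight = 4.
  m = 1011 → c = 0100101, weight = 3.
  m = 0111 → c = 0001010, weight = 2.
  m = 1111 → c = 1110011, weight = 5.
Tally weights:
  weight 0: 1 codewords.
  weight 2: 3 codewords.
  weight 3: 4 codewords.
  weight 4: 3 codewords.
  weight 5: 4 codewords.
  weight 6: 1 codewords.
Minimum distance d = smallest w > 0 with A_w > 0 = 2.
Sanity: Σ A_w = 16 = 2^4 = 16 ✓.


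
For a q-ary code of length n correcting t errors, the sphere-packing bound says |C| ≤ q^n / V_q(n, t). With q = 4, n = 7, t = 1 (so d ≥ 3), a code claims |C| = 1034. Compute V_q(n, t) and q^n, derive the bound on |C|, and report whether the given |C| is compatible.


V_q(n, t) = 22, q^n = 16384, Hamming bound = 744, |C| = 1034 > bound (violated).

Step 1: Compute V_q(n, t) = Σ_{j=0}^1 C(n, j) (q−1)^j.
  j = 0: C(7,0)·(3)^0 = 1·1 = 1.
  j = 1: C(7,1)·(3)^1 = 7·3 = 21.
  V_q(n, t) = 1 + 21 = 22.
Step 2: q^n = 4^7 = 16384.
Step 3: Hamming bound ⌊q^n / V_q(n,t)⌋ = ⌊16384/22⌋ = 744.
Step 4: Compare |C| = 1034 to 744: violated.
The claimed |C| lies above the Hamming bound, so no 4-ary code of length 7 with d ≥ 3 can have 1034 codewords.


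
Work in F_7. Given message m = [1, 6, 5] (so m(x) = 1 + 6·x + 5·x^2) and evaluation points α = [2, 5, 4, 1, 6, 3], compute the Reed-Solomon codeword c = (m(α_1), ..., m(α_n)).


c = [5, 2, 0, 5, 0, 1]

Message polynomial: m(x) = 1 + 6·x + 5·x^2 (mod 7).
For each evaluation point α_i, compute m(α_i) mod 7:
  α_1 = 2: Horner steps 5 → 2 → 5, so m(2) = 5.
  α_2 = 5: Horner steps 5 → 3 → 2, so m(5) = 2.
  α_3 = 4: Horner steps 5 → 5 → 0, so m(4) = 0.
  α_4 = 1: Horner steps 5 → 4 → 5, so m(1) = 5.
  α_5 = 6: Horner steps 5 → 1 → 0, so m(6) = 0.
  α_6 = 3: Horner steps 5 → 0 → 1, so m(3) = 1.
Codeword c = [5, 2, 0, 5, 0, 1] ∈ F_7^6.


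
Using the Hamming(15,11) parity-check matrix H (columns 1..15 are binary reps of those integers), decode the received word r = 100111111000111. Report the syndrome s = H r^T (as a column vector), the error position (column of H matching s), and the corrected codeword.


s = (1, 1, 0, 0)^T, error position = 12, corrected codeword c = 100111111001111

Compute s = H r^T mod 2 one row at a time:
  s_1 = 1 + 1 + 0 + 0 + 0 + 1 + 1 + 1 = 5 ≡ 1 (mod 2).
  s_2 = 1 + 1 + 1 + 1 + 0 + 1 + 1 + 1 = 7 ≡ 1 (mod 2).
  s_3 = 0 + 0 + 1 + 1 + 0 + 0 + 1 + 1 = 4 ≡ 0 (mod 2).
  s_4 = 1 + 0 + 1 + 1 + 1 + 0 + 1 + 1 = 6 ≡ 0 (mod 2).
s = (1, 1, 0, 0)^T — this equals column 12 of H (binary 1100), so error is at position 12.
Correct: flip bit 12 of r = 100111111000111 to get c = 100111111001111.


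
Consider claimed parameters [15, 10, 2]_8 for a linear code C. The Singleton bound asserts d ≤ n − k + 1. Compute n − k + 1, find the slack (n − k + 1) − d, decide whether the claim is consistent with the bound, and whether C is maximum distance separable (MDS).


Singleton RHS = n − k + 1 = 6, slack = 4, bound satisfied, not MDS.

Singleton bound: d ≤ n − k + 1.
Here n = 15, k = 10, so n − k + 1 = 6.
Given d = 2, check d ≤ 6: YES.
Slack = (n − k + 1) − d = 4.
The code is NOT MDS (slack = 4 > 0).
Description: the claimed parameters are [15, 10, 2]_8; such a code would be non-MDS.


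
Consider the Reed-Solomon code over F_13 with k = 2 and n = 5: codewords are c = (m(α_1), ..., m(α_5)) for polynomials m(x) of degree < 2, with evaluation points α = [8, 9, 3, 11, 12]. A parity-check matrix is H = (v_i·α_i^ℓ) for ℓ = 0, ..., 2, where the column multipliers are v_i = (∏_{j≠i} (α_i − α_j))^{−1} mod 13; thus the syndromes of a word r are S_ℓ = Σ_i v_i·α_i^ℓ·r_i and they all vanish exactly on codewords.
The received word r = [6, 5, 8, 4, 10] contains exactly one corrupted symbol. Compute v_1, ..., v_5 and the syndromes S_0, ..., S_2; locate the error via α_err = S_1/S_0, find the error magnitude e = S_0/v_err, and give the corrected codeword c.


S = (4, 6, 9), error at position 1, error magnitude e = 7, c = [12, 5, 8, 4, 10].

Step 1: column multipliers v_i = (∏_{j≠i}(α_i − α_j))^{−1} mod 13.
  i = 1 (α = 8): (8−9)(8−3)(8−11)(8−12) = (−1)·5·(−3)·(−4) = −60 ≡ 5, so v_1 = 5^{−1} = 8 (mod 13).
  i = 2 (α = 9): (9−8)(9−3)(9−11)(9−12) = 1·6·(−2)·(−3) = 36 ≡ 10, so v_2 = 10^{−1} = 4 (mod 13).
  i = 3 (α = 3): (3−8)(3−9)(3−11)(3−12) = (−5)·(−6)·(−8)·(−9) = 2160 ≡ 2, so v_3 = 2^{−1} = 7 (mod 13).
  i = 4 (α = 11): (11−8)(11−9)(11−3)(11−12) = 3·2·8·(−1) = −48 ≡ 4, so v_4 = 4^{−1} = 10 (mod 13).
  i = 5 (α = 12): (12−8)(12−9)(12−3)(12−11) = 4·3·9·1 = 108 ≡ 4, so v_5 = 4^{−1} = 10 (mod 13).
  v = [8, 4, 7, 10, 10].
Step 2: syndromes of r = [6, 5, 8, 4, 10] (all sums mod 13).
  S_0 = Σ v_i r_i = 8·6 + 4·5 + 7·8 + 10·4 + 10·10 = 264 ≡ 4.
  S_1 = Σ v_i α_i r_i = 8·8·6 + 4·9·5 + 7·3·8 + 10·11·4 + 10·12·10 = 2372 ≡ 6.
  α_i^2 mod 13 = [12, 3, 9, 4, 1].
  S_2 = Σ v_i α_i^2 r_i = 8·12·6 + 4·3·5 + 7·9·8 + 10·4·4 + 10·1·10 = 1400 ≡ 9.
  S = (4, 6, 9) ≠ 0, so r is not a codeword (an error is present).
Step 3: locate the error. For a single error e at position i, S_ℓ = v_i·e·α_i^ℓ, so α_err = S_1/S_0.
  S_0^{−1} = 4^{−1} = 10 (mod 13), so α_err = 6·10 = 60 ≡ 8 = α_1. Error position i = 1.
  Consistency check: S_2/S_1 = 9·11 = 99 ≡ 8 = α_err ✓ (single-error assumption holds).
Step 4: error magnitude e = S_0/v_1 = S_0·∏_{j≠1}(α_1 − α_j) = 4·5 = 20 ≡ 7 (mod 13).
Step 5: correct position 1: c_1 = r_1 − e = 6 − 7 ≡ 12 (mod 13). Hence c = [12, 5, 8, 4, 10].
  Check: interpolating c through the α_i gives m(x) = 3 + 6·x (degree < 2) with m(α_i) = c_i for every i, so c is indeed a codeword.


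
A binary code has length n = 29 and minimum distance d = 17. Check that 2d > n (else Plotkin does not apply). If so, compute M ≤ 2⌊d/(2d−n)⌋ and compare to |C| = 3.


Plotkin bound M ≤ 6; given |C| = 3 ≤ bound (satisfied).

Check applicability: 2d = 34, n = 29.
2d − n = 5 > 0, so Plotkin applies.
Compute d/(2d−n) = 17/5 ≈ 3.4000.
⌊d/(2d−n)⌋ = 3.
Plotkin bound: M ≤ 2·3 = 6.
Given |C| = 3, check: satisfied.
This |C| is below the Plotkin bound.


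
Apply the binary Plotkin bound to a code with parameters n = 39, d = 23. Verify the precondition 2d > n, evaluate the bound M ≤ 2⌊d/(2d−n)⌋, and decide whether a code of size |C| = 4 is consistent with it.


Plotkin bound M ≤ 6; given |C| = 4 ≤ bound (satisfied).

Check applicability: 2d = 46, n = 39.
2d − n = 7 > 0, so Plotkin applies.
Compute d/(2d−n) = 23/7 ≈ 3.2857.
⌊d/(2d−n)⌋ = 3.
Plotkin bound: M ≤ 2·3 = 6.
Given |C| = 4, check: satisfied.
This |C| is below the Plotkin bound.


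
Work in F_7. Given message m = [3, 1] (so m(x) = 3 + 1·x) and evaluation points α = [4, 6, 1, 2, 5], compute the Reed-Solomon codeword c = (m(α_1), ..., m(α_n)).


c = [0, 2, 4, 5, 1]

Message polynomial: m(x) = 3 + 1·x (mod 7).
For each evaluation point α_i, compute m(α_i) mod 7:
  α_1 = 4: Horner steps 1 → 0, so m(4) = 0.
  α_2 = 6: Horner steps 1 → 2, so m(6) = 2.
  α_3 = 1: Horner steps 1 → 4, so m(1) = 4.
  α_4 = 2: Horner steps 1 → 5, so m(2) = 5.
  α_5 = 5: Horner steps 1 → 1, so m(5) = 1.
Codeword c = [0, 2, 4, 5, 1] ∈ F_7^5.


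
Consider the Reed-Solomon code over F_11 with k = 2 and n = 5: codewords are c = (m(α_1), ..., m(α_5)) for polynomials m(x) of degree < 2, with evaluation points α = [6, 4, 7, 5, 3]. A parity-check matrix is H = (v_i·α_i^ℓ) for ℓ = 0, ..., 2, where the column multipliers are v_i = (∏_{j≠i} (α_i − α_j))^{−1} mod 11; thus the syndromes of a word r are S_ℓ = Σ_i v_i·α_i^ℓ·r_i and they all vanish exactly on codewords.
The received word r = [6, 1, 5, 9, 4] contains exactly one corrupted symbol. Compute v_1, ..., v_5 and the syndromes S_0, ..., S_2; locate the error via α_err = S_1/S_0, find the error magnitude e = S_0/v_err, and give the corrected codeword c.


S = (1, 7, 5), error at position 3, error magnitude e = 2, c = [6, 1, 3, 9, 4].

Step 1: column multipliers v_i = (∏_{j≠i}(α_i − α_j))^{−1} mod 11.
  i = 1 (α = 6): (6−4)(6−7)(6−5)(6−3) = 2·(−1)·1·3 = −6 ≡ 5, so v_1 = 5^{−1} = 9 (mod 11).
  i = 2 (α = 4): (4−6)(4−7)(4−5)(4−3) = (−2)·(−3)·(−1)·1 = −6 ≡ 5, so v_2 = 5^{−1} = 9 (mod 11).
  i = 3 (α = 7): (7−6)(7−4)(7−5)(7−3) = 1·3·2·4 = 24 ≡ 2, so v_3 = 2^{−1} = 6 (mod 11).
  i = 4 (α = 5): (5−6)(5−4)(5−7)(5−3) = (−1)·1·(−2)·2 = 4 ≡ 4, so v_4 = 4^{−1} = 3 (mod 11).
  i = 5 (α = 3): (3−6)(3−4)(3−7)(3−5) = (−3)·(−1)·(−4)·(−2) = 24 ≡ 2, so v_5 = 2^{−1} = 6 (mod 11).
  v = [9, 9, 6, 3, 6].
Step 2: syndromes of r = [6, 1, 5, 9, 4] (all sums mod 11).
  S_0 = Σ v_i r_i = 9·6 + 9·1 + 6·5 + 3·9 + 6·4 = 144 ≡ 1.
  S_1 = Σ v_i α_i r_i = 9·6·6 + 9·4·1 + 6·7·5 + 3·5·9 + 6·3·4 = 777 ≡ 7.
  α_i^2 mod 11 = [3, 5, 5, 3, 9].
  S_2 = Σ v_i α_i^2 r_i = 9·3·6 + 9·5·1 + 6·5·5 + 3·3·9 + 6·9·4 = 654 ≡ 5.
  S = (1, 7, 5) ≠ 0, so r is not a codeword (an error is present).
Step 3: locate the error. For a single error e at position i, S_ℓ = v_i·e·α_i^ℓ, so α_err = S_1/S_0.
  S_0^{−1} = 1^{−1} = 1 (mod 11), so α_err = 7·1 = 7 ≡ 7 = α_3. Error position i = 3.
  Consistency check: S_2/S_1 = 5·8 = 40 ≡ 7 = α_err ✓ (single-error assumption holds).
Step 4: error magnitude e = S_0/v_3 = S_0·∏_{j≠3}(α_3 − α_j) = 1·2 = 2 ≡ 2 (mod 11).
Step 5: correct position 3: c_3 = r_3 − e = 5 − 2 ≡ 3 (mod 11). Hence c = [6, 1, 3, 9, 4].
  Check: interpolating c through the α_i gives m(x) = 2 + 8·x (degree < 2) with m(α_i) = c_i for every i, so c is indeed a codeword.


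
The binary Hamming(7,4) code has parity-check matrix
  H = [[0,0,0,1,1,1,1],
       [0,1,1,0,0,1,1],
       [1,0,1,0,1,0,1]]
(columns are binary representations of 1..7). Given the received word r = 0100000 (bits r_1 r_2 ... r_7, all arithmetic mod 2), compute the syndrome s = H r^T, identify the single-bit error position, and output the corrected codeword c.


s = (0, 1, 0)^T, error position = 2, corrected codeword c = 0000000

Compute s = H r^T mod 2 one row at a time:
  s_1 = 0 + 0 + 0 + 0 = 0 ≡ 0 (mod 2).
  s_2 = 1 + 0 + 0 + 0 = 1 ≡ 1 (mod 2).
  s_3 = 0 + 0 + 0 + 0 = 0 ≡ 0 (mod 2).
s = (0, 1, 0)^T — this equals column 2 of H (binary 010), so error is at position 2.
Correct: flip bit 2 of r = 0100000 to get c = 0000000.


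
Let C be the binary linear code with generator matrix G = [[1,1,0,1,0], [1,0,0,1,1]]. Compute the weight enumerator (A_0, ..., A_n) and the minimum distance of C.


Weight distribution: A_0 = 1, A_2 = 1, A_3 = 2. Minimum distance d = 2.

Enumerate all 2^2 = 4 messages m ∈ F_2^2.
For each, compute codeword c = mG in F_2^5, then tally its weight.
  m = 00 → c = 00000, weight = 0.
  m = 10 → c = 11010, weight = 3.
  m = 01 → c = 10011, weight = 3.
  m = 11 → c = 01001, weight = 2.
Tally weights:
  weight 0: 1 codewords.
  weight 2: 1 codewords.
  weight 3: 2 codewords.
Minimum distance d = smallest w > 0 with A_w > 0 = 2.
Sanity: Σ A_w = 4 = 2^2 = 4 ✓.


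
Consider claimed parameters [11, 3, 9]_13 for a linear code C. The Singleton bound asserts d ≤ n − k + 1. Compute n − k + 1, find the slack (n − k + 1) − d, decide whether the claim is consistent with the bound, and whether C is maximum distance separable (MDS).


Singleton RHS = n − k + 1 = 9, slack = 0, bound satisfied, MDS.

Singleton bound: d ≤ n − k + 1.
Here n = 11, k = 3, so n − k + 1 = 9.
Given d = 9, check d ≤ 9: YES.
Slack = (n − k + 1) − d = 0.
The code is MDS (slack = 0).
Description: the claimed parameters are [11, 3, 9]_13; such a code would be MDS (meets Singleton bound).


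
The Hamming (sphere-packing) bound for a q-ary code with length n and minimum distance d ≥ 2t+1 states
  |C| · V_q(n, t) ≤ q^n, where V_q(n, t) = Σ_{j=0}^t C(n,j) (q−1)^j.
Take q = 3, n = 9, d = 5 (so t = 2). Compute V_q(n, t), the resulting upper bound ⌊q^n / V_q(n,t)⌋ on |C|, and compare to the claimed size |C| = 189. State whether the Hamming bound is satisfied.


V_q(n, t) = 163, q^n = 19683, Hamming bound = 120, |C| = 189 > bound (violated).

Step 1: Compute V_q(n, t) = Σ_{j=0}^2 C(n, j) (q−1)^j.
  j = 0: C(9,0)·(2)^0 = 1·1 = 1.
  j = 1: C(9,1)·(2)^1 = 9·2 = 18.
  j = 2: C(9,2)·(2)^2 = 36·4 = 144.
  V_q(n, t) = 1 + 18 + 144 = 163.
Step 2: q^n = 3^9 = 19683.
Step 3: Hamming bound ⌊q^n / V_q(n,t)⌋ = ⌊19683/163⌋ = 120.
Step 4: Compare |C| = 189 to 120: violated.
The claimed |C| lies above the Hamming bound, so no 3-ary code of length 9 with d ≥ 5 can have 189 codewords.


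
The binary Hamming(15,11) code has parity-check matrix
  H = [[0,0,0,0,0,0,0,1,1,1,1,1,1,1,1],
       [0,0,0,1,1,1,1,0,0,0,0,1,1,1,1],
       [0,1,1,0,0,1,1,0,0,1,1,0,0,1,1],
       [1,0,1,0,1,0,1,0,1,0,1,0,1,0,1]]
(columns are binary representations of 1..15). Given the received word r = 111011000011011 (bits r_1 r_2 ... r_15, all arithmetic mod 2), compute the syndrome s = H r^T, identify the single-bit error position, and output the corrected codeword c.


s = (0, 1, 0, 1)^T, error position = 5, corrected codeword c = 111001000011011

Compute s = H r^T mod 2 one row at a time:
  s_1 = 0 + 0 + 0 + 1 + 1 + 0 + 1 + 1 = 4 ≡ 0 (mod 2).
  s_2 = 0 + 1 + 1 + 0 + 1 + 0 + 1 + 1 = 5 ≡ 1 (mod 2).
  s_3 = 1 + 1 + 1 + 0 + 0 + 1 + 1 + 1 = 6 ≡ 0 (mod 2).
  s_4 = 1 + 1 + 1 + 0 + 0 + 1 + 0 + 1 = 5 ≡ 1 (mod 2).
s = (0, 1, 0, 1)^T — this equals column 5 of H (binary 0101), so error is at position 5.
Correct: flip bit 5 of r = 111011000011011 to get c = 111001000011011.


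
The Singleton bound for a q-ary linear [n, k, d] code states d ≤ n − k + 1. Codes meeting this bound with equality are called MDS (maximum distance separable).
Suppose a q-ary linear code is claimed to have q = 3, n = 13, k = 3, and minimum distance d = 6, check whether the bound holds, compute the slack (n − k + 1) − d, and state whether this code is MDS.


Singleton RHS = n − k + 1 = 11, slack = 5, bound satisfied, not MDS.

Singleton bound: d ≤ n − k + 1.
Here n = 13, k = 3, so n − k + 1 = 11.
Given d = 6, check d ≤ 11: YES.
Slack = (n − k + 1) − d = 5.
The code is NOT MDS (slack = 5 > 0).
Description: the claimed parameters are [13, 3, 6]_3; such a code would be non-MDS.


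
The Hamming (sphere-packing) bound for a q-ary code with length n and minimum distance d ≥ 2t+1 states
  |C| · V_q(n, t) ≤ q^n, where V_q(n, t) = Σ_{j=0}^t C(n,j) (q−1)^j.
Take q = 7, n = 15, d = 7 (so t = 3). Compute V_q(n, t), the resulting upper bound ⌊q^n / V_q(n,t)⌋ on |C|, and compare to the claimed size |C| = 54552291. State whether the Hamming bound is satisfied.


V_q(n, t) = 102151, q^n = 4747561509943, Hamming bound = 46475918, |C| = 54552291 > bound (violated).

Step 1: Compute V_q(n, t) = Σ_{j=0}^3 C(n, j) (q−1)^j.
  j = 0: C(15,0)·(6)^0 = 1·1 = 1.
  j = 1: C(15,1)·(6)^1 = 15·6 = 90.
  j = 2: C(15,2)·(6)^2 = 105·36 = 3780.
  j = 3: C(15,3)·(6)^3 = 455·216 = 98280.
  V_q(n, t) = 1 + 90 + 3780 + 98280 = 102151.
Step 2: q^n = 7^15 = 4747561509943.
Step 3: Hamming bound ⌊q^n / V_q(n,t)⌋ = ⌊4747561509943/102151⌋ = 46475918.
Step 4: Compare |C| = 54552291 to 46475918: violated.
The claimed |C| lies above the Hamming bound, so no 7-ary code of length 15 with d ≥ 7 can have 54552291 codewords.


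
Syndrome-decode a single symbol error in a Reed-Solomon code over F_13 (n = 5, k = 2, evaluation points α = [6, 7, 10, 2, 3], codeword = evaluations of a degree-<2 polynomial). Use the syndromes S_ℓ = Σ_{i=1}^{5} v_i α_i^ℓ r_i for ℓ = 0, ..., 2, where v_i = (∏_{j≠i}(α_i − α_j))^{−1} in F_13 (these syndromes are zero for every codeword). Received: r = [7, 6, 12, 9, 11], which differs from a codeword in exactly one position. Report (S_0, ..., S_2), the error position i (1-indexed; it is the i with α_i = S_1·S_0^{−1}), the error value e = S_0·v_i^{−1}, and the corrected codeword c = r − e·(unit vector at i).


S = (9, 2, 12), error at position 1, error magnitude e = 3, c = [4, 6, 12, 9, 11].

Step 1: column multipliers v_i = (∏_{j≠i}(α_i − α_j))^{−1} mod 13.
  i = 1 (α = 6): (6−7)(6−10)(6−2)(6−3) = (−1)·(−4)·4·3 = 48 ≡ 9, so v_1 = 9^{−1} = 3 (mod 13).
  i = 2 (α = 7): (7−6)(7−10)(7−2)(7−3) = 1·(−3)·5·4 = −60 ≡ 5, so v_2 = 5^{−1} = 8 (mod 13).
  i = 3 (α = 10): (10−6)(10−7)(10−2)(10−3) = 4·3·8·7 = 672 ≡ 9, so v_3 = 9^{−1} = 3 (mod 13).
  i = 4 (α = 2): (2−6)(2−7)(2−10)(2−3) = (−4)·(−5)·(−8)·(−1) = 160 ≡ 4, so v_4 = 4^{−1} = 10 (mod 13).
  i = 5 (α = 3): (3−6)(3−7)(3−10)(3−2) = (−3)·(−4)·(−7)·1 = −84 ≡ 7, so v_5 = 7^{−1} = 2 (mod 13).
  v = [3, 8, 3, 10, 2].
Step 2: syndromes of r = [7, 6, 12, 9, 11] (all sums mod 13).
  S_0 = Σ v_i r_i = 3·7 + 8·6 + 3·12 + 10·9 + 2·11 = 217 ≡ 9.
  S_1 = Σ v_i α_i r_i = 3·6·7 + 8·7·6 + 3·10·12 + 10·2·9 + 2·3·11 = 1068 ≡ 2.
  α_i^2 mod 13 = [10, 10, 9, 4, 9].
  S_2 = Σ v_i α_i^2 r_i = 3·10·7 + 8·10·6 + 3·9·12 + 10·4·9 + 2·9·11 = 1572 ≡ 12.
  S = (9, 2, 12) ≠ 0, so r is not a codeword (an error is present).
Step 3: locate the error. For a single error e at position i, S_ℓ = v_i·e·α_i^ℓ, so α_err = S_1/S_0.
  S_0^{−1} = 9^{−1} = 3 (mod 13), so α_err = 2·3 = 6 ≡ 6 = α_1. Error position i = 1.
  Consistency check: S_2/S_1 = 12·7 = 84 ≡ 6 = α_err ✓ (single-error assumption holds).
Step 4: error magnitude e = S_0/v_1 = S_0·∏_{j≠1}(α_1 − α_j) = 9·9 = 81 ≡ 3 (mod 13).
Step 5: correct position 1: c_1 = r_1 − e = 7 − 3 ≡ 4 (mod 13). Hence c = [4, 6, 12, 9, 11].
  Check: interpolating c through the α_i gives m(x) = 5 + 2·x (degree < 2) with m(α_i) = c_i for every i, so c is indeed a codeword.
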